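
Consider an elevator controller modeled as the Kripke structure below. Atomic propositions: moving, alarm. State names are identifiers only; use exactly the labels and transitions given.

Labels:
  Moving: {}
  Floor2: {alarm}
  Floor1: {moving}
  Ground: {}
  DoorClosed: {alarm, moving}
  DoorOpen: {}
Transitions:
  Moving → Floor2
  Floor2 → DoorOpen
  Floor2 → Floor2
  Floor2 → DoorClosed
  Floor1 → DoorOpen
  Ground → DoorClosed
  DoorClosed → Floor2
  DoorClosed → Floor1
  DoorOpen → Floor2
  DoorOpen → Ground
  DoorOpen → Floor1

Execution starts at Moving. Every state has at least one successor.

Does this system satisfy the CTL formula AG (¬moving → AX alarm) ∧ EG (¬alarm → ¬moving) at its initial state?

Does not hold

States satisfying ¬moving → AX alarm: {Moving, Floor1, Ground, DoorClosed}.
States satisfying AG (¬moving → AX alarm): ∅.
States satisfying ¬alarm → ¬moving: {Moving, Floor2, Ground, DoorClosed, DoorOpen}.
States satisfying EG (¬alarm → ¬moving): {Moving, Floor2, Ground, DoorClosed, DoorOpen}.
States satisfying AG (¬moving → AX alarm) ∧ EG (¬alarm → ¬moving): ∅.
Moving ∉ Sat(AG (¬moving → AX alarm) ∧ EG (¬alarm → ¬moving)).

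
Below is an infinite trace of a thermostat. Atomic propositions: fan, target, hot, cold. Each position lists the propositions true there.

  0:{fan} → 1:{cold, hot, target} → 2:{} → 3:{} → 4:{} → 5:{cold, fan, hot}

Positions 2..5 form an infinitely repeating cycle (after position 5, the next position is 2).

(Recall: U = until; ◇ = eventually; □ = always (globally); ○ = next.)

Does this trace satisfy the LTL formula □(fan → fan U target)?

fan → fan U target must hold at every position from 0 onward. It fails at position 5, so □(fan → fan U target) is false.
Positions where fan holds: 0, 5.
Check fan U target at each: 0→ok, 5→fails.

Violated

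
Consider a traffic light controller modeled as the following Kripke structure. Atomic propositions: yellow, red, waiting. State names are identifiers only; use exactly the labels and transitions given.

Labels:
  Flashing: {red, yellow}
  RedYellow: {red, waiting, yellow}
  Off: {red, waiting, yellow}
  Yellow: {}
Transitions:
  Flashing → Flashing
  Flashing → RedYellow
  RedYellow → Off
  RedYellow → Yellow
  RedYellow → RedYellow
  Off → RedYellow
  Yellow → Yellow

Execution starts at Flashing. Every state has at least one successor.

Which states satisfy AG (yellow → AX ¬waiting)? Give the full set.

States satisfying yellow → AX ¬waiting: {Yellow}.
States satisfying AG (yellow → AX ¬waiting): {Yellow}.

{Yellow}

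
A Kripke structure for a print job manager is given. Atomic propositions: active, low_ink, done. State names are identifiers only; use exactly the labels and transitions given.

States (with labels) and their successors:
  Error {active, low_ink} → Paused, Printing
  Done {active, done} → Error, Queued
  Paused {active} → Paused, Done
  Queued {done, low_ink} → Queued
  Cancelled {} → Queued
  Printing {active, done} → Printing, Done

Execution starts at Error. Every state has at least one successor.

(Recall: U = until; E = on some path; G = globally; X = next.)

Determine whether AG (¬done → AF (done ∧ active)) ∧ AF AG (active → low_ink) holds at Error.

States satisfying ¬done → AF (done ∧ active): {Done, Queued, Printing}.
States satisfying AG (¬done → AF (done ∧ active)): {Queued}.
States satisfying AG (active → low_ink): {Queued, Cancelled}.
States satisfying AF AG (active → low_ink): {Queued, Cancelled}.
States satisfying AG (¬done → AF (done ∧ active)) ∧ AF AG (active → low_ink): {Queued}.
Error ∉ Sat(AG (¬done → AF (done ∧ active)) ∧ AF AG (active → low_ink)).

Does not hold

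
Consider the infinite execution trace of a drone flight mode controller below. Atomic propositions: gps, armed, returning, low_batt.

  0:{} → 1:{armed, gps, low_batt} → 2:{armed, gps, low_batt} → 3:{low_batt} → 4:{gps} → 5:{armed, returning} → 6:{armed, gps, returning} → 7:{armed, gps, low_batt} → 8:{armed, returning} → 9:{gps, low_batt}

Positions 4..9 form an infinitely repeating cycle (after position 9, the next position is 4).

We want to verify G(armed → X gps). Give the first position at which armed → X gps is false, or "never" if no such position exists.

2

Check armed → X gps at each position in order: 0 ✓, 1 ✓.
At position 2 the labels are {armed, gps, low_batt} and the next position 3 has {low_batt}, so armed → X gps is false there. This is the first violation.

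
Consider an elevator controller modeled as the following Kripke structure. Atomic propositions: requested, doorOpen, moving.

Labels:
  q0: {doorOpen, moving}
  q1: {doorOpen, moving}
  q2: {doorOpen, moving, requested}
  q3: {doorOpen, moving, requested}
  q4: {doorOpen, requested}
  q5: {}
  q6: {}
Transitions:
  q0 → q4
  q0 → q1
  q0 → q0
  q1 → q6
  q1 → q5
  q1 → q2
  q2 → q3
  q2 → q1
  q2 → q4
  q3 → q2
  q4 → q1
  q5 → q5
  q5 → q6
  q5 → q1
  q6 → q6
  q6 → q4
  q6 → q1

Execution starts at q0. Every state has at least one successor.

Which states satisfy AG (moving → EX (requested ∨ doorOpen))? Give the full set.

States satisfying moving → EX (requested ∨ doorOpen): {q0, q1, q2, q3, q4, q5, q6}.
States satisfying AG (moving → EX (requested ∨ doorOpen)): {q0, q1, q2, q3, q4, q5, q6}.

{q0, q1, q2, q3, q4, q5, q6}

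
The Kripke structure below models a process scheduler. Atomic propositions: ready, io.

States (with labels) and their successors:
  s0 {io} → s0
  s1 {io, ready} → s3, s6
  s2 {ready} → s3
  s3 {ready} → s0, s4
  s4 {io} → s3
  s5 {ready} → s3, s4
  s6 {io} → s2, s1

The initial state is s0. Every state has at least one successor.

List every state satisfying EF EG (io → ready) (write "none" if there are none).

none

States satisfying EG (io → ready): ∅.
States satisfying EF EG (io → ready): ∅.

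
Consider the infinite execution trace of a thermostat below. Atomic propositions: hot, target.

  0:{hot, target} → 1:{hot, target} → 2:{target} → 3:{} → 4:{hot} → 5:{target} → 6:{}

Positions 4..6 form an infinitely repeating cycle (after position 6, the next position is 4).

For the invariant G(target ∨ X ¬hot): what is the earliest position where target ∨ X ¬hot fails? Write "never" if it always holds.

3

Check target ∨ X ¬hot at each position in order: 0 ✓, 1 ✓, 2 ✓.
At position 3 the labels are {} and the next position 4 has {hot}, so target ∨ X ¬hot is false there. This is the first violation.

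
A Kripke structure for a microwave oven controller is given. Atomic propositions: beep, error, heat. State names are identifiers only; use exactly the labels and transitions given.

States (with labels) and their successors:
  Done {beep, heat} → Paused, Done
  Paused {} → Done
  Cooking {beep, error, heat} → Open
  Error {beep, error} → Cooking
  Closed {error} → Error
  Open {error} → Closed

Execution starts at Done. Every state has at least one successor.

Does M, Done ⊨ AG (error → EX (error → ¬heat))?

States satisfying error → EX (error → ¬heat): {Done, Paused, Cooking, Closed, Open}.
States satisfying AG (error → EX (error → ¬heat)): {Done, Paused}.
Every state reachable from Done satisfies error → EX (error → ¬heat).
Done ∈ Sat(AG (error → EX (error → ¬heat))).

Yes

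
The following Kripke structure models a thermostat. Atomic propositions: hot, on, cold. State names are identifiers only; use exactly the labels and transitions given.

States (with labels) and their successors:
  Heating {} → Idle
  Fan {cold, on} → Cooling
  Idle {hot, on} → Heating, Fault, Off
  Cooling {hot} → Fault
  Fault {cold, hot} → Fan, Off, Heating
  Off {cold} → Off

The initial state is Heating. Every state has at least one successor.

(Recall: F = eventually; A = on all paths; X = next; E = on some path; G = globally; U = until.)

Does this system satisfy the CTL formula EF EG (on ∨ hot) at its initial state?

Holds

States satisfying EG (on ∨ hot): {Fan, Idle, Cooling, Fault}.
States satisfying EF EG (on ∨ hot): {Heating, Fan, Idle, Cooling, Fault}.
Some path from Heating reaches a state where EG (on ∨ hot) holds.
Heating ∈ Sat(EF EG (on ∨ hot)).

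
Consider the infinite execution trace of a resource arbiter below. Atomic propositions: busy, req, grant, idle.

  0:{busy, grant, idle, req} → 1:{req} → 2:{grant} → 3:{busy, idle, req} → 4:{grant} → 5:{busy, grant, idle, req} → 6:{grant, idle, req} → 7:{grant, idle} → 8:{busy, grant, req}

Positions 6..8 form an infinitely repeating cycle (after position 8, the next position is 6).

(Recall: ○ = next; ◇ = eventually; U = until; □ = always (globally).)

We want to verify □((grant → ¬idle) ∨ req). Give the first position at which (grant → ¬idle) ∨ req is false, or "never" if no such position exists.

Check (grant → ¬idle) ∨ req at each position in order: 0 ✓, 1 ✓, 2 ✓, 3 ✓, 4 ✓, 5 ✓, 6 ✓.
At position 7 the labels are {grant, idle}, so (grant → ¬idle) ∨ req is false there. This is the first violation.

7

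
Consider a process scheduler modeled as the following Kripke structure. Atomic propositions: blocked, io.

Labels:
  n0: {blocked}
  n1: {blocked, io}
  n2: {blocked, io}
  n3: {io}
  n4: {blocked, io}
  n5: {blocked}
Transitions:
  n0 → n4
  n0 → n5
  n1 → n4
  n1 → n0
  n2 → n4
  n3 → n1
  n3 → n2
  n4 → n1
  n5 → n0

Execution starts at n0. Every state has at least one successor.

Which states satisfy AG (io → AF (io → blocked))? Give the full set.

{n0, n1, n2, n3, n4, n5}

States satisfying io → AF (io → blocked): {n0, n1, n2, n3, n4, n5}.
States satisfying AG (io → AF (io → blocked)): {n0, n1, n2, n3, n4, n5}.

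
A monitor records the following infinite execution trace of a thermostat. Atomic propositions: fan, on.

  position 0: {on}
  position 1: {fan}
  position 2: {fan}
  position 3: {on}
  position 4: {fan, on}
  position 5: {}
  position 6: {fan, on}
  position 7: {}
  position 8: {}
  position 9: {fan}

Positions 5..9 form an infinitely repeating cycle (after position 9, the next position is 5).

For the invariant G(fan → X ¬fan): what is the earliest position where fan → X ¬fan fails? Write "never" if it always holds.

Check fan → X ¬fan at each position in order: 0 ✓.
At position 1 the labels are {fan} and the next position 2 has {fan}, so fan → X ¬fan is false there. This is the first violation.

1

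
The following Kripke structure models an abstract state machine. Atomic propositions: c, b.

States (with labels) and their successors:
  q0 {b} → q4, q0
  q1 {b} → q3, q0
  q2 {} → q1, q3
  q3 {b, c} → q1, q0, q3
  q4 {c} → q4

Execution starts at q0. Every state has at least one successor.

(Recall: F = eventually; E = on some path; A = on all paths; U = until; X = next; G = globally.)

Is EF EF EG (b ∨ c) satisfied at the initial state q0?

States satisfying EF EG (b ∨ c): {q0, q1, q2, q3, q4}.
States satisfying EF EF EG (b ∨ c): {q0, q1, q2, q3, q4}.
Some path from q0 reaches a state where EF EG (b ∨ c) holds.
q0 ∈ Sat(EF EF EG (b ∨ c)).

Satisfied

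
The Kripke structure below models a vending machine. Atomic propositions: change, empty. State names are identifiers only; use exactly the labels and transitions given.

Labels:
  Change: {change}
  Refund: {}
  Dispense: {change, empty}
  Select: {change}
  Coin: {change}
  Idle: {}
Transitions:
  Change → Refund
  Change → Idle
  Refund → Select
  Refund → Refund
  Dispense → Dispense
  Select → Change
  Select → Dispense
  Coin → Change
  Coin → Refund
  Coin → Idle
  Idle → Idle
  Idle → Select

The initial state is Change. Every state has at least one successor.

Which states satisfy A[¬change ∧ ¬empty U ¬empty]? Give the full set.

States satisfying ¬change ∧ ¬empty: {Refund, Idle}.
States satisfying ¬empty: {Change, Refund, Select, Coin, Idle}.
States satisfying A[¬change ∧ ¬empty U ¬empty]: {Change, Refund, Select, Coin, Idle}.

{Change, Refund, Select, Coin, Idle}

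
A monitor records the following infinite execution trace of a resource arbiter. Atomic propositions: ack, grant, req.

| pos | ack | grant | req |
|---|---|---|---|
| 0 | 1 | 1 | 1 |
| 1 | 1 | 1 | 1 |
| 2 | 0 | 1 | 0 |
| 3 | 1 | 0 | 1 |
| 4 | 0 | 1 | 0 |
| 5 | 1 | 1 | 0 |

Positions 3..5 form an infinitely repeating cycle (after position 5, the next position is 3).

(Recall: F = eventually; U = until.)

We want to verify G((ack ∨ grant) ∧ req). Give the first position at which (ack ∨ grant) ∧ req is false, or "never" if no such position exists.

2

Check (ack ∨ grant) ∧ req at each position in order: 0 ✓, 1 ✓.
At position 2 the labels are {grant}, so (ack ∨ grant) ∧ req is false there. This is the first violation.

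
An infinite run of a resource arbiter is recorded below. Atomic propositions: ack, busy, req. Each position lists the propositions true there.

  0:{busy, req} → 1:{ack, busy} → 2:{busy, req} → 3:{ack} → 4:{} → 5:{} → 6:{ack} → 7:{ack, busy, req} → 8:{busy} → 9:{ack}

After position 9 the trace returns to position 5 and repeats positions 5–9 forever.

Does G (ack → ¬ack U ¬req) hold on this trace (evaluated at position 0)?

No

ack → ¬ack U ¬req must hold at every position from 0 onward. It fails at position 7, so G (ack → ¬ack U ¬req) is false.
Positions where ack holds: 1, 3, 6, 7, 9.
Check ¬ack U ¬req at each: 1→ok, 3→ok, 6→ok, 7→fails, 9→ok.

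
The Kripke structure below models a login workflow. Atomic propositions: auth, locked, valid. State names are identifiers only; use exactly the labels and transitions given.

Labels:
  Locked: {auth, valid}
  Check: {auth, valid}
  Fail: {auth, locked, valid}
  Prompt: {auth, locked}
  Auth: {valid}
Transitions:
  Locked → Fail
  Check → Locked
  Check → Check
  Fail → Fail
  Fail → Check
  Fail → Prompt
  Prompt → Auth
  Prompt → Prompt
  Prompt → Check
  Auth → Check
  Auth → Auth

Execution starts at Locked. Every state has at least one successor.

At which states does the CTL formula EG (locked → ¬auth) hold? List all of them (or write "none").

{Check, Auth}

States satisfying locked → ¬auth: {Locked, Check, Auth}.
States satisfying EG (locked → ¬auth): {Check, Auth}.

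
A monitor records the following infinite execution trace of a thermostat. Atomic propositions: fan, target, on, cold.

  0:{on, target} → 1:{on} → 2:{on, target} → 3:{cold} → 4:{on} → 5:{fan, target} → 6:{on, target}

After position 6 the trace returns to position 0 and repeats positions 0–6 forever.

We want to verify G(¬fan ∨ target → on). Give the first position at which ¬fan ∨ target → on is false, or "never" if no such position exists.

Check ¬fan ∨ target → on at each position in order: 0 ✓, 1 ✓, 2 ✓.
At position 3 the labels are {cold}, so ¬fan ∨ target → on is false there. This is the first violation.

3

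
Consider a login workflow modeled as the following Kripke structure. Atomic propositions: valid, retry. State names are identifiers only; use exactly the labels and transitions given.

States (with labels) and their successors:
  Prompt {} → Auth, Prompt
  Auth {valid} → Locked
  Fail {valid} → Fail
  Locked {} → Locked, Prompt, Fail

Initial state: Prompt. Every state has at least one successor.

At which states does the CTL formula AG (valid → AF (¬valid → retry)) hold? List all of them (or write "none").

{Prompt, Auth, Fail, Locked}

States satisfying valid → AF (¬valid → retry): {Prompt, Auth, Fail, Locked}.
States satisfying AG (valid → AF (¬valid → retry)): {Prompt, Auth, Fail, Locked}.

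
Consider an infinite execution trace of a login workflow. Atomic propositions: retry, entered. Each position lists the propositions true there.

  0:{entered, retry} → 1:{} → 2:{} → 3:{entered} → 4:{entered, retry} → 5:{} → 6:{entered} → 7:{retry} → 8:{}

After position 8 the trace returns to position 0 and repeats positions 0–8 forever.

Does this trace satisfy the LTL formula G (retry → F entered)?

Yes

retry → F entered holds at every position 0..8, and those are all positions ever visited, so G (retry → F entered) holds.
Positions where retry holds: 0, 4, 7.
Check F entered at each: 0→ok, 4→ok, 7→ok.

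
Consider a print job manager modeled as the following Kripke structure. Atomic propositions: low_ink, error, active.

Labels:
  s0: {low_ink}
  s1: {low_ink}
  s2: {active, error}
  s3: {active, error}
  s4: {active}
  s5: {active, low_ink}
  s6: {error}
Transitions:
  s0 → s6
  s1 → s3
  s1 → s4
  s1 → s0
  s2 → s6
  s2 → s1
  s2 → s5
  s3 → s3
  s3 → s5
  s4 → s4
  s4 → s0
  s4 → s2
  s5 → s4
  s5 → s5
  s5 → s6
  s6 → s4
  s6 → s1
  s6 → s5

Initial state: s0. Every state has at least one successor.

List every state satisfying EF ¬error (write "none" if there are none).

{s0, s1, s2, s3, s4, s5, s6}

States satisfying ¬error: {s0, s1, s4, s5}.
States satisfying EF ¬error: {s0, s1, s2, s3, s4, s5, s6}.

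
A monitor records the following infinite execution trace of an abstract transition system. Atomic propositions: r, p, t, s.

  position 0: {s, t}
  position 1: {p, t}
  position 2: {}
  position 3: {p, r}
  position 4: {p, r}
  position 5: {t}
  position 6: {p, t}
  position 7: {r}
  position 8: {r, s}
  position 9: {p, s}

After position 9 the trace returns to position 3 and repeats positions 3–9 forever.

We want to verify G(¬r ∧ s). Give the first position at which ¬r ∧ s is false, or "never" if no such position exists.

Check ¬r ∧ s at each position in order: 0 ✓.
At position 1 the labels are {p, t}, so ¬r ∧ s is false there. This is the first violation.

1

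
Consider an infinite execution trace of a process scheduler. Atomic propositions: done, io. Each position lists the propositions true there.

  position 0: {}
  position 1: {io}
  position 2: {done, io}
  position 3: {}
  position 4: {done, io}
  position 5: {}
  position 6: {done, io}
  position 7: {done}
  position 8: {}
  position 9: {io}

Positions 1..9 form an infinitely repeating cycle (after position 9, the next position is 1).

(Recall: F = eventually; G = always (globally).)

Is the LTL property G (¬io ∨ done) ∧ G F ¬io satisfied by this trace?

¬io ∨ done must hold at every position from 0 onward. It fails at position 1, so G (¬io ∨ done) is false.
F ¬io holds at every position 0..9, and those are all positions ever visited, so G F ¬io holds.
At position 0: G (¬io ∨ done) is false; G F ¬io is true; so G (¬io ∨ done) ∧ G F ¬io is false.

Violated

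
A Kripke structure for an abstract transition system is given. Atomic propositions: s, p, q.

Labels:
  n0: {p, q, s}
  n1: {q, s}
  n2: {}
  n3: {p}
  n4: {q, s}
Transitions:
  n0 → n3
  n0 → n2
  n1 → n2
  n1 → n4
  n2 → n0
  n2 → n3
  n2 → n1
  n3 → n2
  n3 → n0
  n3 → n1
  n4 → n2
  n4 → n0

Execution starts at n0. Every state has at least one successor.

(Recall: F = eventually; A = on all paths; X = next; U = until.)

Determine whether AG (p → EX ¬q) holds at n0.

Holds

States satisfying p → EX ¬q: {n0, n1, n2, n3, n4}.
States satisfying AG (p → EX ¬q): {n0, n1, n2, n3, n4}.
Every state reachable from n0 satisfies p → EX ¬q.
n0 ∈ Sat(AG (p → EX ¬q)).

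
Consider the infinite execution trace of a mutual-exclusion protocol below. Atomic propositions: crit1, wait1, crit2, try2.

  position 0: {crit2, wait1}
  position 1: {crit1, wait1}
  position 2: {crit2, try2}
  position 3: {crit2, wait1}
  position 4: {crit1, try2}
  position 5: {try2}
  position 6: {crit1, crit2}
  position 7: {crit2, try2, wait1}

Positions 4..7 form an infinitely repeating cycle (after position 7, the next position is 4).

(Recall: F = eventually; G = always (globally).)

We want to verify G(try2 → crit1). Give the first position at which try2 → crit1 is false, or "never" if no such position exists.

Check try2 → crit1 at each position in order: 0 ✓, 1 ✓.
At position 2 the labels are {crit2, try2}, so try2 → crit1 is false there. This is the first violation.

2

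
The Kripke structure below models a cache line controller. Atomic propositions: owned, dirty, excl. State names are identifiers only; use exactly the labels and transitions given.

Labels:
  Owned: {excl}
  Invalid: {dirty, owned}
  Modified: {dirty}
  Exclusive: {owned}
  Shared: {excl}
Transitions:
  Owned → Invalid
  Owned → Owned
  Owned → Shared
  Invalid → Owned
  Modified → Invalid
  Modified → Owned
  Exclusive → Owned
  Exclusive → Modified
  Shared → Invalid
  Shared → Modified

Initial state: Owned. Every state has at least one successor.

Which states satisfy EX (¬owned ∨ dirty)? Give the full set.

States satisfying ¬owned ∨ dirty: {Owned, Invalid, Modified, Shared}.
States satisfying EX (¬owned ∨ dirty): {Owned, Invalid, Modified, Exclusive, Shared}.

{Owned, Invalid, Modified, Exclusive, Shared}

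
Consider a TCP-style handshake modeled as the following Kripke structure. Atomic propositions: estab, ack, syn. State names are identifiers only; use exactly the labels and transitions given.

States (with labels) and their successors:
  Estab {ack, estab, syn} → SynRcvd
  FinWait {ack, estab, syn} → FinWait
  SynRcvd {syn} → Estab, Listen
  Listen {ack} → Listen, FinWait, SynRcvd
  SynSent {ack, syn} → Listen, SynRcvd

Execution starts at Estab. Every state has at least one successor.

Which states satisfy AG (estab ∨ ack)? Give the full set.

States satisfying estab ∨ ack: {Estab, FinWait, Listen, SynSent}.
States satisfying AG (estab ∨ ack): {FinWait}.

{FinWait}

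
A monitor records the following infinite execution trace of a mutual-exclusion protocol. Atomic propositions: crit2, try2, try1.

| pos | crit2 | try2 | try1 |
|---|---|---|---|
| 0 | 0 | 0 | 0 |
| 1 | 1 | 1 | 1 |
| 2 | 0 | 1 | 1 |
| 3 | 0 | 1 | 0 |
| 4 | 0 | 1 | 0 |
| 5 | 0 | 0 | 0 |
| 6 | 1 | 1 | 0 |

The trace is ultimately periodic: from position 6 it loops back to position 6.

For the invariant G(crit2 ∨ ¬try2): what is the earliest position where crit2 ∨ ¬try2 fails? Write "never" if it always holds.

Check crit2 ∨ ¬try2 at each position in order: 0 ✓, 1 ✓.
At position 2 the labels are {try1, try2}, so crit2 ∨ ¬try2 is false there. This is the first violation.

2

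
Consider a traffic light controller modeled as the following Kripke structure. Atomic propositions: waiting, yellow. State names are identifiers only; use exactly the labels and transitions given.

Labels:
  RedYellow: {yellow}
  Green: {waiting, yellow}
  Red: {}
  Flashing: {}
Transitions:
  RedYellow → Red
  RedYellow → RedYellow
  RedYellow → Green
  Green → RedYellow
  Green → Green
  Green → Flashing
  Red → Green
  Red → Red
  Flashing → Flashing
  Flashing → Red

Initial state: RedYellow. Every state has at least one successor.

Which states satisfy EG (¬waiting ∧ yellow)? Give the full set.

{RedYellow}

States satisfying ¬waiting ∧ yellow: {RedYellow}.
States satisfying EG (¬waiting ∧ yellow): {RedYellow}.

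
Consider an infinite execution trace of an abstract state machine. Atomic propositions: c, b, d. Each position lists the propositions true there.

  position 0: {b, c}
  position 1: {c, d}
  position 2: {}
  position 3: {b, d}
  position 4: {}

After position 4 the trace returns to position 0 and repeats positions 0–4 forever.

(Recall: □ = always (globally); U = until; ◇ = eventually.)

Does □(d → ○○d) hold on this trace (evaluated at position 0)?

Violated

d → ○○d must hold at every position from 0 onward. It fails at position 3, so □(d → ○○d) is false.
Positions where d holds: 1, 3.
Check ○○d at each: 1→ok, 3→fails.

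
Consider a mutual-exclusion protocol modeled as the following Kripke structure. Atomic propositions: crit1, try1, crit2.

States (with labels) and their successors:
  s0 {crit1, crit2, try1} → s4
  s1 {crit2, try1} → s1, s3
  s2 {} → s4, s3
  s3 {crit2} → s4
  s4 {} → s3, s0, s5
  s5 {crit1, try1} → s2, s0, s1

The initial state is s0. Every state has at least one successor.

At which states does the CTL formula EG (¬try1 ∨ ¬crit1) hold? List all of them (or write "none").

{s1, s2, s3, s4}

States satisfying ¬try1 ∨ ¬crit1: {s1, s2, s3, s4}.
States satisfying EG (¬try1 ∨ ¬crit1): {s1, s2, s3, s4}.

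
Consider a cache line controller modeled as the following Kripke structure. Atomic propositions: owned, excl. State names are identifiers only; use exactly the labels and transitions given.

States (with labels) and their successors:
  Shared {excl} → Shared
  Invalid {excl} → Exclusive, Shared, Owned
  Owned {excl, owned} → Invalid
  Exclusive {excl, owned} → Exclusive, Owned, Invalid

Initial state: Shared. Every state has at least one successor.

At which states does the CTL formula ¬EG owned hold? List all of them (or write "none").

{Shared, Invalid, Owned}

States satisfying owned: {Owned, Exclusive}.
States satisfying EG owned: {Exclusive}.
States satisfying ¬EG owned: {Shared, Invalid, Owned}.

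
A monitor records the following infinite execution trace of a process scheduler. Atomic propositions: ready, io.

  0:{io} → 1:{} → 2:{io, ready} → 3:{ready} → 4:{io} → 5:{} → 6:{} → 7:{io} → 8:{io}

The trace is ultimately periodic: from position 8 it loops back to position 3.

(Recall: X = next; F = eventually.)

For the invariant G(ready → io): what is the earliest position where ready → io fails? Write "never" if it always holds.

3

Check ready → io at each position in order: 0 ✓, 1 ✓, 2 ✓.
At position 3 the labels are {ready}, so ready → io is false there. This is the first violation.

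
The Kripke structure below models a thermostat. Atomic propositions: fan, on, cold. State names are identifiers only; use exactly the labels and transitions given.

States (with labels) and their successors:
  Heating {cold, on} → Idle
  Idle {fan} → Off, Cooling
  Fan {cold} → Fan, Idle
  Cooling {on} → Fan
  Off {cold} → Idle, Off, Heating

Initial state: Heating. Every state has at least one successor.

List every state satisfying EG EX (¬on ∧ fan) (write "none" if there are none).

States satisfying EX (¬on ∧ fan): {Heating, Fan, Off}.
States satisfying EG EX (¬on ∧ fan): {Fan, Off}.

{Fan, Off}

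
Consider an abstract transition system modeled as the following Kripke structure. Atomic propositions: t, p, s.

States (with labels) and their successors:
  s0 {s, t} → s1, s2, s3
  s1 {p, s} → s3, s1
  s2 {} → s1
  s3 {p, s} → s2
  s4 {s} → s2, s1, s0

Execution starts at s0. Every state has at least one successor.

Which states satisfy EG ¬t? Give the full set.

{s1, s2, s3, s4}

States satisfying ¬t: {s1, s2, s3, s4}.
States satisfying EG ¬t: {s1, s2, s3, s4}.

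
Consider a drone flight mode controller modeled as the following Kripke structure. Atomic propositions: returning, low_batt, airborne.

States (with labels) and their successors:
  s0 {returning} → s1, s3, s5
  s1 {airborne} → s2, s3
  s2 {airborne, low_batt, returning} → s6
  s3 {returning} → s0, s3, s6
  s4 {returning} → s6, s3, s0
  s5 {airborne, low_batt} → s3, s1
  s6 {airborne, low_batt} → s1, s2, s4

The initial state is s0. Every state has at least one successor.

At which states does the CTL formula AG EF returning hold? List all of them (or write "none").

States satisfying EF returning: {s0, s1, s2, s3, s4, s5, s6}.
States satisfying AG EF returning: {s0, s1, s2, s3, s4, s5, s6}.

{s0, s1, s2, s3, s4, s5, s6}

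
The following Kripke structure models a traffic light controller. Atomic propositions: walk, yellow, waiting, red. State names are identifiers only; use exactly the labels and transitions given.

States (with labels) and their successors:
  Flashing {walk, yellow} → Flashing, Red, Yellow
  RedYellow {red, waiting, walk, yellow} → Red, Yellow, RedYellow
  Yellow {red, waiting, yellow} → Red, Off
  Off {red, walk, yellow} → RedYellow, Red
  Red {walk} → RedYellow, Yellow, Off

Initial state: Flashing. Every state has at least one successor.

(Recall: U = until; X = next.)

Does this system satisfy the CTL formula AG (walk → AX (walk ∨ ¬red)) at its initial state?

States satisfying walk → AX (walk ∨ ¬red): {Yellow, Off}.
States satisfying AG (walk → AX (walk ∨ ¬red)): ∅.
Flashing is reachable from Flashing and violates walk → AX (walk ∨ ¬red), so AG fails at Flashing.
Flashing ∉ Sat(AG (walk → AX (walk ∨ ¬red))).

Does not hold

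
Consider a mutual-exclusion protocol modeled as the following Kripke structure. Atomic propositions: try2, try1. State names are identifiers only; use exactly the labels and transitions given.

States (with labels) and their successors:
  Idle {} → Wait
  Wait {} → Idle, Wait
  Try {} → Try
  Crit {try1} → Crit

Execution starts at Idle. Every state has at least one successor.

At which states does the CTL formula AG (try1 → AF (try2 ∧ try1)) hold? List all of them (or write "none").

{Idle, Wait, Try}

States satisfying try1 → AF (try2 ∧ try1): {Idle, Wait, Try}.
States satisfying AG (try1 → AF (try2 ∧ try1)): {Idle, Wait, Try}.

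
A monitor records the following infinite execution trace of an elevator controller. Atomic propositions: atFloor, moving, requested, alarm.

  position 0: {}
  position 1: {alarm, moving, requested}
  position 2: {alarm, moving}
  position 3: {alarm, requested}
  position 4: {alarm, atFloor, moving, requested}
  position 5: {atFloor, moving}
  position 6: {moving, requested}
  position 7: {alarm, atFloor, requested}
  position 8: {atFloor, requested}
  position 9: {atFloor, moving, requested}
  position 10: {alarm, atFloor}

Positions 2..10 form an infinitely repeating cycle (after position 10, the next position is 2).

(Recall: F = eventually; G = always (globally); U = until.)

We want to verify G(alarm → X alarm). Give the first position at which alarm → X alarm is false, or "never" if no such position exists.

Check alarm → X alarm at each position in order: 0 ✓, 1 ✓, 2 ✓, 3 ✓.
At position 4 the labels are {alarm, atFloor, moving, requested} and the next position 5 has {atFloor, moving}, so alarm → X alarm is false there. This is the first violation.

4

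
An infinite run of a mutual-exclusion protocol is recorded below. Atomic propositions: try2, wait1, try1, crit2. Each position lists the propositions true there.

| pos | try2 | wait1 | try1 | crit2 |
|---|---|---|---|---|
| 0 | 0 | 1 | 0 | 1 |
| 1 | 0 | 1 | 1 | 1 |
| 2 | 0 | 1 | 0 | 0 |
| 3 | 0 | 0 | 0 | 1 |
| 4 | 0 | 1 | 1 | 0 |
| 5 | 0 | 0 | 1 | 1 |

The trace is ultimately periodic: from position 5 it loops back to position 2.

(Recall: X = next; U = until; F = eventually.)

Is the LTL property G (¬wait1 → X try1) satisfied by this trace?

¬wait1 → X try1 must hold at every position from 0 onward. It fails at position 5, so G (¬wait1 → X try1) is false.
Positions where ¬wait1 holds: 3, 5.
Check X try1 at each: 3→ok, 5→fails.

Violated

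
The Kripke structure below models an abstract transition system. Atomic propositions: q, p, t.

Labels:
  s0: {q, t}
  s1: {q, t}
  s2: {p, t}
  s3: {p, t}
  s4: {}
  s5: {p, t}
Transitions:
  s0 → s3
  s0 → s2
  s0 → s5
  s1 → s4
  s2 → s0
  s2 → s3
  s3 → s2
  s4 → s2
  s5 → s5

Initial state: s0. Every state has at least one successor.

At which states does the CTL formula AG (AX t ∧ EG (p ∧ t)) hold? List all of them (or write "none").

{s5}

States satisfying AX t ∧ EG (p ∧ t): {s2, s3, s5}.
States satisfying AG (AX t ∧ EG (p ∧ t)): {s5}.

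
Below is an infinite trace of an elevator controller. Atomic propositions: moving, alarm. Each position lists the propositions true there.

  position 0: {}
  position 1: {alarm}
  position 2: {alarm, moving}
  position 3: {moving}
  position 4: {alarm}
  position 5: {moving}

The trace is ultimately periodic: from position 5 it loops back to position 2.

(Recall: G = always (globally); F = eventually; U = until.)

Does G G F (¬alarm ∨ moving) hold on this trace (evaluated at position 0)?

Yes

G F (¬alarm ∨ moving) holds at every position 0..5, and those are all positions ever visited, so G G F (¬alarm ∨ moving) holds.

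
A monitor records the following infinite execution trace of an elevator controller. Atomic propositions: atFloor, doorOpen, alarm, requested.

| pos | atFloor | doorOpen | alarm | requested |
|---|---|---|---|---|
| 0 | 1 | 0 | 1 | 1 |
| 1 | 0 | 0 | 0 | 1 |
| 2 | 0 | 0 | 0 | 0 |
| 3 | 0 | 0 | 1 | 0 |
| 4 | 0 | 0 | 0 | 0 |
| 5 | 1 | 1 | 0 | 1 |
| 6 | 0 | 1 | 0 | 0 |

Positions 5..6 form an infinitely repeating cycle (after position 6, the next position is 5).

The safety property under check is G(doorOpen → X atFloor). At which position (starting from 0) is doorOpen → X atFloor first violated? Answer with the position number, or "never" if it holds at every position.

Check doorOpen → X atFloor at each position in order: 0 ✓, 1 ✓, 2 ✓, 3 ✓, 4 ✓.
At position 5 the labels are {atFloor, doorOpen, requested} and the next position 6 has {doorOpen}, so doorOpen → X atFloor is false there. This is the first violation.

5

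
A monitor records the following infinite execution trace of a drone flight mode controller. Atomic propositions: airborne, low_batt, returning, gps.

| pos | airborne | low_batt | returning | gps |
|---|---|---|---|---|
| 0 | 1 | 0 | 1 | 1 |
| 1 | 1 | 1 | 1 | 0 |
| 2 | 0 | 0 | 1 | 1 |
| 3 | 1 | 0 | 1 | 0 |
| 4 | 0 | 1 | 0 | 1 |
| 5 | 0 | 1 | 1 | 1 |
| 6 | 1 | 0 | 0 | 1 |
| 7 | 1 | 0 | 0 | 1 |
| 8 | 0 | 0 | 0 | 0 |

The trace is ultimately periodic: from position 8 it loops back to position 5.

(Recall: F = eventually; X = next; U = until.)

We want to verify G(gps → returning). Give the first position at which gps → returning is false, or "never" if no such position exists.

4

Check gps → returning at each position in order: 0 ✓, 1 ✓, 2 ✓, 3 ✓.
At position 4 the labels are {gps, low_batt}, so gps → returning is false there. This is the first violation.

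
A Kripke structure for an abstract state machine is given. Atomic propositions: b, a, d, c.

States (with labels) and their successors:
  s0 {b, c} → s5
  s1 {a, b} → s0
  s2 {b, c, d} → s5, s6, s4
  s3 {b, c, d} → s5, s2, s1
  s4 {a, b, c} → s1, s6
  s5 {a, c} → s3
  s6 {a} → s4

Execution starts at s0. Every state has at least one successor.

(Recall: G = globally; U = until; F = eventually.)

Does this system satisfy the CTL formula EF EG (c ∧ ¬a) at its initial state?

Violated

States satisfying EG (c ∧ ¬a): ∅.
States satisfying EF EG (c ∧ ¬a): ∅.
No suitable path/successor from s0 witnesses the formula.
s0 ∉ Sat(EF EG (c ∧ ¬a)).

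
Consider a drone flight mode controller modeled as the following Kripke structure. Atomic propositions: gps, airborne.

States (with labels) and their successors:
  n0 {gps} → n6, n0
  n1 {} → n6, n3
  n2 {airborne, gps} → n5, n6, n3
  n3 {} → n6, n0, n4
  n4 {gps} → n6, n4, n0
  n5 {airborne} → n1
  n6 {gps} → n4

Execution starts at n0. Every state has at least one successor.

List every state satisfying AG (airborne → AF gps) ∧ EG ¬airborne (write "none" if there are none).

{n0, n1, n3, n4, n6}

States satisfying airborne → AF gps: {n0, n1, n2, n3, n4, n5, n6}.
States satisfying AG (airborne → AF gps): {n0, n1, n2, n3, n4, n5, n6}.
States satisfying ¬airborne: {n0, n1, n3, n4, n6}.
States satisfying EG ¬airborne: {n0, n1, n3, n4, n6}.
States satisfying AG (airborne → AF gps) ∧ EG ¬airborne: {n0, n1, n3, n4, n6}.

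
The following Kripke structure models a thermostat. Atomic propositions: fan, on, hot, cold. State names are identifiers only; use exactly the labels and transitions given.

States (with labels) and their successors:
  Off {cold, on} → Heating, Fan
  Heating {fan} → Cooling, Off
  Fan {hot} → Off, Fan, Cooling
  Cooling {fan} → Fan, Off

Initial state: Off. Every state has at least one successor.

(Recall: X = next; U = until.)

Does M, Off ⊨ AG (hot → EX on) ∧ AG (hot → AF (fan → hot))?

Yes

States satisfying hot → EX on: {Off, Heating, Fan, Cooling}.
States satisfying AG (hot → EX on): {Off, Heating, Fan, Cooling}.
States satisfying hot → AF (fan → hot): {Off, Heating, Fan, Cooling}.
States satisfying AG (hot → AF (fan → hot)): {Off, Heating, Fan, Cooling}.
States satisfying AG (hot → EX on) ∧ AG (hot → AF (fan → hot)): {Off, Heating, Fan, Cooling}.
Off ∈ Sat(AG (hot → EX on) ∧ AG (hot → AF (fan → hot))).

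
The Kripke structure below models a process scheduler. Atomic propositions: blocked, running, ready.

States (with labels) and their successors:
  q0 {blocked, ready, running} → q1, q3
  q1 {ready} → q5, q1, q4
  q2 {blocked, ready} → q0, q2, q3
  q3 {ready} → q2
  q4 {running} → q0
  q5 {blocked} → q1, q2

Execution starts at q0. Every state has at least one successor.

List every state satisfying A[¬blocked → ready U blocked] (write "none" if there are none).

States satisfying ¬blocked → ready: {q0, q1, q2, q3, q5}.
States satisfying blocked: {q0, q2, q5}.
States satisfying A[¬blocked → ready U blocked]: {q0, q2, q3, q5}.

{q0, q2, q3, q5}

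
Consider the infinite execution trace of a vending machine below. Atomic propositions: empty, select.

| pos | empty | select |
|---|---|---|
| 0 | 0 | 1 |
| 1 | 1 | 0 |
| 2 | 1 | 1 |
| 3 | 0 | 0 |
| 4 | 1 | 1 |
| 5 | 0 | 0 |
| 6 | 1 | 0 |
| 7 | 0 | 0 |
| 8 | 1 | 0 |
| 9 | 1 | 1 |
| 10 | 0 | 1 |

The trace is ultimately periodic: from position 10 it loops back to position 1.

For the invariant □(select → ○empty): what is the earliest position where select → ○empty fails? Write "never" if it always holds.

Check select → ○empty at each position in order: 0 ✓, 1 ✓.
At position 2 the labels are {empty, select} and the next position 3 has {}, so select → ○empty is false there. This is the first violation.

2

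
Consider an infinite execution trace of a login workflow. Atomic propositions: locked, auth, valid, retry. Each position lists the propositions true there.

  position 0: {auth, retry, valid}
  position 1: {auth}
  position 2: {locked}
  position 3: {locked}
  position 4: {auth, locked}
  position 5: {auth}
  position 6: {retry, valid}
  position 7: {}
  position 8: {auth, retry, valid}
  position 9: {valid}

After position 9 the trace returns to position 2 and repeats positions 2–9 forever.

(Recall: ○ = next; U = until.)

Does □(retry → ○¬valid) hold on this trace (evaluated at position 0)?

retry → ○¬valid must hold at every position from 0 onward. It fails at position 8, so □(retry → ○¬valid) is false.
Positions where retry holds: 0, 6, 8.
Check ○¬valid at each: 0→ok, 6→ok, 8→fails.

No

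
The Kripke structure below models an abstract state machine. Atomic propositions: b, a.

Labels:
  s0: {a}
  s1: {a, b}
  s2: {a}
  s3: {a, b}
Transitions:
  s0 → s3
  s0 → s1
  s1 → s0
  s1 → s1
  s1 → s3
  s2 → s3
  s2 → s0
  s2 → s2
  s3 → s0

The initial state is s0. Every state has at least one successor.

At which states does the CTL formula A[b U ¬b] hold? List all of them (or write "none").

States satisfying b: {s1, s3}.
States satisfying ¬b: {s0, s2}.
States satisfying A[b U ¬b]: {s0, s2, s3}.

{s0, s2, s3}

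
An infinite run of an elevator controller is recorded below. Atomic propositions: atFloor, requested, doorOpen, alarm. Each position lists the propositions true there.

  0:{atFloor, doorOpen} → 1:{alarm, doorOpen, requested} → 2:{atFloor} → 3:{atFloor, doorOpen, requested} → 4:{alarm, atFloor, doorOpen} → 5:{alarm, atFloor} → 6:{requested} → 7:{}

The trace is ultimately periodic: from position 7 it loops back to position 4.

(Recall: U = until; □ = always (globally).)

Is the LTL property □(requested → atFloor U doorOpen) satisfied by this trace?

requested → atFloor U doorOpen must hold at every position from 0 onward. It fails at position 6, so □(requested → atFloor U doorOpen) is false.
Positions where requested holds: 1, 3, 6.
Check atFloor U doorOpen at each: 1→ok, 3→ok, 6→fails.

No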